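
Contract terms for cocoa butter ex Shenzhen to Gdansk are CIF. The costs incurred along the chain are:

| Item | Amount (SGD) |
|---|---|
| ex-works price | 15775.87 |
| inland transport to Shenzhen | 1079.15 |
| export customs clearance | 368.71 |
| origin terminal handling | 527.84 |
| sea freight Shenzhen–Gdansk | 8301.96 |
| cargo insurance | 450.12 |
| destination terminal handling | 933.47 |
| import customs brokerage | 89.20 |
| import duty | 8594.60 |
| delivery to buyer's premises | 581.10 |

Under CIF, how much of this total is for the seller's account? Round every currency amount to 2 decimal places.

Seller's account: SGD 26503.65

CIF: the seller pays costs through ocean freight and marine insurance to the destination port.
Seller's account: goods 15775.87 + inland to port 1079.15 + export clearance 368.71 + origin terminal 527.84 + freight 8301.96 + insurance 450.12 = 26503.65
Buyer's account: destination terminal 933.47 + brokerage 89.20 + duty 8594.60 + delivery 581.10 = 10198.37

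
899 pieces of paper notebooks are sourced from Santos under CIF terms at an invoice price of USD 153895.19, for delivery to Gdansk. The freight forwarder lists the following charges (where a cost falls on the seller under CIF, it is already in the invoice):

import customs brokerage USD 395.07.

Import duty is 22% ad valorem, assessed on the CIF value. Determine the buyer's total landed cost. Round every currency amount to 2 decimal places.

Total landed cost: USD 188147.20

CIF: the seller pays costs through ocean freight and marine insurance to the destination port.
The CIF price already equals the CIF value: 153895.19
Import duty = 153895.19 × 22% = 33856.94
Buyer bears: brokerage 395.07 + duty 33856.94 = 34252.01
Landed cost = invoice 153895.19 + 34252.01 = 188147.20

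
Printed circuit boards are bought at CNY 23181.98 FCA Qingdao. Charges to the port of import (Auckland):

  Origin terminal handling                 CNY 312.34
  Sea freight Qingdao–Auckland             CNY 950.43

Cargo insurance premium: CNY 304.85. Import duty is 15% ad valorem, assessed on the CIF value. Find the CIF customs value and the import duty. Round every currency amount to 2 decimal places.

CIF = FCA price + pre-shipment costs + freight + insurance
CIF = 23181.98 + 312.34 + 950.43 + 304.85 = 24749.60
Import duty = 24749.60 × 15% = 3712.44

CIF value: CNY 24749.60; import duty: CNY 3712.44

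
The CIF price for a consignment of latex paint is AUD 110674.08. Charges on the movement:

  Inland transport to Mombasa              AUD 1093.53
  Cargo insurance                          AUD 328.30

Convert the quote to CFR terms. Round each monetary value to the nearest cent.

Not relevant to the conversion: inland to port — on the seller under both CIF and CFR; already in the CIF price and stays in the CFR price.
From CIF to CFR, the seller no longer bears: insurance.
CFR price = 110674.08 − 328.30 = 110345.78

CFR price: AUD 110345.78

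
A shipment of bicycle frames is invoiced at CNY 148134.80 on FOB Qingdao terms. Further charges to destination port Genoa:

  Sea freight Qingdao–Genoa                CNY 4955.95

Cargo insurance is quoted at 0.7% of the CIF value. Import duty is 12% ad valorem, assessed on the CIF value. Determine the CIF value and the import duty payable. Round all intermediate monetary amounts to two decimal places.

CIF value: CNY 154169.94; import duty: CNY 18500.39

Let C be the CIF value. C = FOB price + freight + 0.7% × C
C − 0.7% × C = 148134.80 + 4955.95
0.993 × C = 153090.75
C = 153090.75 / 0.993 = 154169.94
Insurance premium = 0.7% × 154169.94 = 1079.19
Import duty = 154169.94 × 12% = 18500.39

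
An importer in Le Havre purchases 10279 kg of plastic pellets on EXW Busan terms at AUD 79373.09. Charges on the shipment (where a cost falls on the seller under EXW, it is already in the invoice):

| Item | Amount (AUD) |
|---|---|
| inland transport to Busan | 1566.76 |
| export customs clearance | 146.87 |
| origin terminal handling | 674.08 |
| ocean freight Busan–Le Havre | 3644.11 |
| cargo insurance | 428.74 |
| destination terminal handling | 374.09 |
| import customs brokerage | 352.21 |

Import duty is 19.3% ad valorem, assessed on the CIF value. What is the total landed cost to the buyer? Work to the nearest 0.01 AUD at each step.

Total landed cost: AUD 103125.84

EXW: the seller makes goods available at their premises; the buyer bears all onward costs.
CIF value = EXW price + inland to port + export clearance + origin terminal + freight + insurance = 79373.09 + 1566.76 + 146.87 + 674.08 + 3644.11 + 428.74 = 85833.65
Import duty = 85833.65 × 19.3% = 16565.89
Buyer bears: inland to port 1566.76 + export clearance 146.87 + origin terminal 674.08 + freight 3644.11 + insurance 428.74 + destination terminal 374.09 + brokerage 352.21 + duty 16565.89 = 23752.75
Landed cost = invoice 79373.09 + 23752.75 = 103125.84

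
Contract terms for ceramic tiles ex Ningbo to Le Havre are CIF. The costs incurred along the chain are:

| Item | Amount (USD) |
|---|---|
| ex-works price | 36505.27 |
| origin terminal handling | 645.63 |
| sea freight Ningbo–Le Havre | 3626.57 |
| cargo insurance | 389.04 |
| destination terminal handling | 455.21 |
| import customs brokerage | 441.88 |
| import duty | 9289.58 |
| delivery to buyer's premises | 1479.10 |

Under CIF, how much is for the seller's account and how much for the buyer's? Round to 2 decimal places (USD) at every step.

Seller: USD 41166.51; buyer: USD 11665.77

CIF: the seller pays costs through ocean freight and marine insurance to the destination port.
Seller's account: goods 36505.27 + origin terminal 645.63 + freight 3626.57 + insurance 389.04 = 41166.51
Buyer's account: destination terminal 455.21 + brokerage 441.88 + duty 9289.58 + delivery 1479.10 = 11665.77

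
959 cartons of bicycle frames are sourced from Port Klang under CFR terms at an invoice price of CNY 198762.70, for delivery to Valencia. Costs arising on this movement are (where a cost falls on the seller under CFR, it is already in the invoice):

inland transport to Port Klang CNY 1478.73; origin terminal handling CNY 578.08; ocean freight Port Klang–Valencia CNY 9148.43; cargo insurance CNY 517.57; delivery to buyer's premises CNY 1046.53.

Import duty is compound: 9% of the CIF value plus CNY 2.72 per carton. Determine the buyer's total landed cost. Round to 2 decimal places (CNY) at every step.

CFR: the seller pays costs through ocean freight to the destination port, but not insurance.
Already in the invoice (seller's account under CFR): inland to port, origin terminal, freight — exclude.
CIF value = CFR price + insurance = 198762.70 + 517.57 = 199280.27
Ad valorem component: 199280.27 × 9% = 17935.22
Specific component: 959 × 2.72 = 2608.48
Import duty = 17935.22 + 2608.48 = 20543.70
Buyer bears: insurance 517.57 + delivery 1046.53 + duty 20543.70 = 22107.80
Landed cost = invoice 198762.70 + 22107.80 = 220870.50

Total landed cost: CNY 220870.50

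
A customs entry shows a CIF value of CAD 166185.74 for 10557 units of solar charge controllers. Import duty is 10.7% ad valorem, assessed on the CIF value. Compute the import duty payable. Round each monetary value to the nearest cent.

Import duty: CAD 17781.87

Import duty = 166185.74 × 10.7% = 17781.87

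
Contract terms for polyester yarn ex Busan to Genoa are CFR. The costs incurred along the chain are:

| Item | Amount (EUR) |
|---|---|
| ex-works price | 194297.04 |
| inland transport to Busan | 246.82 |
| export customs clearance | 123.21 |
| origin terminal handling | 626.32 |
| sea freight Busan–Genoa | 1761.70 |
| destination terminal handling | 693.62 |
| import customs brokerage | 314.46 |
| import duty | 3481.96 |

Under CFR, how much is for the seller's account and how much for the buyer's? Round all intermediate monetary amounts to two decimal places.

Seller: EUR 197055.09; buyer: EUR 4490.04

CFR: the seller pays costs through ocean freight to the destination port, but not insurance.
Seller's account: goods 194297.04 + inland to port 246.82 + export clearance 123.21 + origin terminal 626.32 + freight 1761.70 = 197055.09
Buyer's account: destination terminal 693.62 + brokerage 314.46 + duty 3481.96 = 4490.04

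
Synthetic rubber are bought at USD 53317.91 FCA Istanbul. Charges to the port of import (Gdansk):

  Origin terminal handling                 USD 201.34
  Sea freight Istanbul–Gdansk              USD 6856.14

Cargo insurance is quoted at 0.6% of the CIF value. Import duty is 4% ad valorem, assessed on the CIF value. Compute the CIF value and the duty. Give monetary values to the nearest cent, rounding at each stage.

Let C be the CIF value. C = FCA price + pre-shipment costs + freight + 0.6% × C
C − 0.6% × C = 53317.91 + 201.34 + 6856.14
0.994 × C = 60375.39
C = 60375.39 / 0.994 = 60739.83
Insurance premium = 0.6% × 60739.83 = 364.44
Import duty = 60739.83 × 4% = 2429.59

CIF value: USD 60739.83; import duty: USD 2429.59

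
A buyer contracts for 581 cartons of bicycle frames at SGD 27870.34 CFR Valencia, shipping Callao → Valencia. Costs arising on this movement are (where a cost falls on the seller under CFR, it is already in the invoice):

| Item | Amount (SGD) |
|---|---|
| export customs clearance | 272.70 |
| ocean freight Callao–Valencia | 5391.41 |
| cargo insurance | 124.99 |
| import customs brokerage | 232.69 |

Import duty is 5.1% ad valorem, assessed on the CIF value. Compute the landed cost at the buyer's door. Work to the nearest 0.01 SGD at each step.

CFR: the seller pays costs through ocean freight to the destination port, but not insurance.
Already in the invoice (seller's account under CFR): export clearance, freight — exclude.
CIF value = CFR price + insurance = 27870.34 + 124.99 = 27995.33
Import duty = 27995.33 × 5.1% = 1427.76
Buyer bears: insurance 124.99 + brokerage 232.69 + duty 1427.76 = 1785.44
Landed cost = invoice 27870.34 + 1785.44 = 29655.78

Total landed cost: SGD 29655.78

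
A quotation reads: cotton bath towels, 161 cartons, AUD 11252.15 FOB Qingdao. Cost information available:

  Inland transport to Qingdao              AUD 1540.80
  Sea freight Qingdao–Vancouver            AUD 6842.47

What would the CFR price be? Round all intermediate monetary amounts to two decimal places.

CFR price: AUD 18094.62

Not relevant to the conversion: inland to port — on the seller under both FOB and CFR; already in the FOB price and stays in the CFR price.
From FOB to CFR, the seller additionally bears: freight.
CFR price = 11252.15 + 6842.47 = 18094.62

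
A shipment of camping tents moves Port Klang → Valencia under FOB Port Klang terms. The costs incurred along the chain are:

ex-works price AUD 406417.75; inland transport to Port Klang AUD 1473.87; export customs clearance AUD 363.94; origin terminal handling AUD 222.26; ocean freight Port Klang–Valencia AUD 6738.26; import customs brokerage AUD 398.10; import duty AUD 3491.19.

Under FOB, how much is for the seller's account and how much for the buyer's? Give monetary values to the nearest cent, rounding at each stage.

FOB: the seller bears costs until goods are on board at the origin port; the buyer bears freight, insurance and all costs thereafter.
Seller's account: goods 406417.75 + inland to port 1473.87 + export clearance 363.94 + origin terminal 222.26 = 408477.82
Buyer's account: freight 6738.26 + brokerage 398.10 + duty 3491.19 = 10627.55

Seller: AUD 408477.82; buyer: AUD 10627.55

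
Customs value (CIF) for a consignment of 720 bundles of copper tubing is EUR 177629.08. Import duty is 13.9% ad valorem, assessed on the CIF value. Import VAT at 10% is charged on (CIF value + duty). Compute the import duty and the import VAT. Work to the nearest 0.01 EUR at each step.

Import duty: EUR 24690.44; import VAT: EUR 20231.95

Import duty = 177629.08 × 13.9% = 24690.44
VAT base = CIF + duty = 177629.08 + 24690.44 = 202319.52
Import VAT = 202319.52 × 10% = 20231.95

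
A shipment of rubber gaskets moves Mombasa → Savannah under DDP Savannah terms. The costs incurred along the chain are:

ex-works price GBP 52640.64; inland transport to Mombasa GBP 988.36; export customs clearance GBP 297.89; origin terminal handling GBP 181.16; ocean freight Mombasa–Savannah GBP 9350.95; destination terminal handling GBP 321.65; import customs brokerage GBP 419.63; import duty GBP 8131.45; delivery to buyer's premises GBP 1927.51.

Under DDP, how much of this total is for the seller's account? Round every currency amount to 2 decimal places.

DDP: the seller bears all costs including import duty.
Seller's account: goods 52640.64 + inland to port 988.36 + export clearance 297.89 + origin terminal 181.16 + freight 9350.95 + destination terminal 321.65 + brokerage 419.63 + duty 8131.45 + delivery 1927.51 = 74259.24
Buyer's account: 0.00

Seller's account: GBP 74259.24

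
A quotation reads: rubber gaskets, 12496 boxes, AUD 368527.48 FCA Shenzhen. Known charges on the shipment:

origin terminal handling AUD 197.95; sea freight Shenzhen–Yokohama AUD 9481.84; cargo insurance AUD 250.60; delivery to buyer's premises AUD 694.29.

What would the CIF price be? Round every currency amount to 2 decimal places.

CIF price: AUD 378457.87

Not relevant to the conversion: delivery — on the buyer under both terms; not part of either seller's price.
From FCA to CIF, the seller additionally bears: origin terminal, freight, insurance.
CIF price = 368527.48 + 197.95 + 9481.84 + 250.60 = 378457.87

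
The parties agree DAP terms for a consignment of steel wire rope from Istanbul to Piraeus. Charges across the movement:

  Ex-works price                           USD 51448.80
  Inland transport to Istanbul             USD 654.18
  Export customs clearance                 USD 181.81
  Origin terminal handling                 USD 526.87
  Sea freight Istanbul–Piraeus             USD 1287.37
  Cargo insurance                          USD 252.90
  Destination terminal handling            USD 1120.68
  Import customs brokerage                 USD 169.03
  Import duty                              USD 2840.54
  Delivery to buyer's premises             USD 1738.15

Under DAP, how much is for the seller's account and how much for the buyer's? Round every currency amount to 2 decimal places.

DAP: the seller bears all costs to the named destination except import duty and clearance.
Seller's account: goods 51448.80 + inland to port 654.18 + export clearance 181.81 + origin terminal 526.87 + freight 1287.37 + insurance 252.90 + destination terminal 1120.68 + delivery 1738.15 = 57210.76
Buyer's account: brokerage 169.03 + duty 2840.54 = 3009.57

Seller: USD 57210.76; buyer: USD 3009.57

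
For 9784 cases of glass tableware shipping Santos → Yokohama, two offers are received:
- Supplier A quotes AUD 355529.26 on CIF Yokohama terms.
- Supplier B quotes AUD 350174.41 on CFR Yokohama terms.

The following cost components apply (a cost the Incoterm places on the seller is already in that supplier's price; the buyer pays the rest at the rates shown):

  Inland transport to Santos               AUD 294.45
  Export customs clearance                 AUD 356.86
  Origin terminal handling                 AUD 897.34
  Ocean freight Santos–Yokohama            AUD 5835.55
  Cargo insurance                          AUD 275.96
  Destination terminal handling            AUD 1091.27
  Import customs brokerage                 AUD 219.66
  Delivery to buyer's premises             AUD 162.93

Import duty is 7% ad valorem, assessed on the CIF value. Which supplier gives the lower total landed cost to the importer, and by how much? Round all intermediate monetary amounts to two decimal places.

Supplier A (CIF):
The CIF price already equals the CIF value: 355529.26
Import duty = 355529.26 × 7% = 24887.05
Buyer bears (A): 1091.27 + 219.66 + 162.93 = 1473.86
Landed cost (A) = invoice 355529.26 + 1473.86 + duty 24887.05 = 381890.17
Supplier B (CFR):
CIF value = CFR price + insurance = 350174.41 + 275.96 = 350450.37
Import duty = 350450.37 × 7% = 24531.53
Buyer bears (B): 275.96 + 1091.27 + 219.66 + 162.93 = 1749.82
Landed cost (B) = invoice 350174.41 + 1749.82 + duty 24531.53 = 376455.76
Difference = |381890.17 − 376455.76| = 5434.41

Supplier B is cheaper by AUD 5434.41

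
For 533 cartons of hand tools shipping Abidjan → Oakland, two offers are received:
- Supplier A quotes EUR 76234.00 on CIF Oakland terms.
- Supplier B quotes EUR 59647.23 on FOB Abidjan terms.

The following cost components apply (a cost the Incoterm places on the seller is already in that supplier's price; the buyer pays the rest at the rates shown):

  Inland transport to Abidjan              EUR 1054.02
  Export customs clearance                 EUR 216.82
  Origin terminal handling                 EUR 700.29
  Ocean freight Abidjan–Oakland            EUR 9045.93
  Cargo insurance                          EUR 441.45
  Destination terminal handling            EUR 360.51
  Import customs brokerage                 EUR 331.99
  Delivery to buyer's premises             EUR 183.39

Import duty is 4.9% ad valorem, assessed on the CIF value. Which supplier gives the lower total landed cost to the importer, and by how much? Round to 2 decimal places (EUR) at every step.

Supplier B is cheaper by EUR 7447.26

Supplier A (CIF):
The CIF price already equals the CIF value: 76234.00
Import duty = 76234.00 × 4.9% = 3735.47
Buyer bears (A): 360.51 + 331.99 + 183.39 = 875.89
Landed cost (A) = invoice 76234.00 + 875.89 + duty 3735.47 = 80845.36
Supplier B (FOB):
CIF value = FOB price + freight + insurance = 59647.23 + 9045.93 + 441.45 = 69134.61
Import duty = 69134.61 × 4.9% = 3387.60
Buyer bears (B): 9045.93 + 441.45 + 360.51 + 331.99 + 183.39 = 10363.27
Landed cost (B) = invoice 59647.23 + 10363.27 + duty 3387.60 = 73398.10
Difference = |80845.36 − 73398.10| = 7447.26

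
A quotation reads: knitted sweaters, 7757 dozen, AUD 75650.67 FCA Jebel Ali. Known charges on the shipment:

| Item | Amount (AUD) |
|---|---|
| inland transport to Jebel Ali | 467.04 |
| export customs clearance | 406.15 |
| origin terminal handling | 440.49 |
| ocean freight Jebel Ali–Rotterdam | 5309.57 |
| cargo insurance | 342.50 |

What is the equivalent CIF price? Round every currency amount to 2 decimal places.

CIF price: AUD 81743.23

Not relevant to the conversion: inland to port, export clearance — on the seller under both FCA and CIF; already in the FCA price and stays in the CIF price.
From FCA to CIF, the seller additionally bears: origin terminal, freight, insurance.
CIF price = 75650.67 + 440.49 + 5309.57 + 342.50 = 81743.23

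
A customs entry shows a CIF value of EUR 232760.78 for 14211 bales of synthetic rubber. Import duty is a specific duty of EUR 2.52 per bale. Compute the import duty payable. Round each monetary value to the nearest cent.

Import duty: EUR 35811.72

Import duty = 14211 × 2.52 = 35811.72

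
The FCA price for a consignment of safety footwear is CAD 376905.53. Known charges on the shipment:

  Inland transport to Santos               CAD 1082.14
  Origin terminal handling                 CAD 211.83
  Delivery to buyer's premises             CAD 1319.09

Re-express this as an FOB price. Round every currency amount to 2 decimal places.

FOB price: CAD 377117.36

Not relevant to the conversion: inland to port — on the seller under both FCA and FOB; already in the FCA price and stays in the FOB price. delivery — on the buyer under both terms; not part of either seller's price.
From FCA to FOB, the seller additionally bears: origin terminal.
FOB price = 376905.53 + 211.83 = 377117.36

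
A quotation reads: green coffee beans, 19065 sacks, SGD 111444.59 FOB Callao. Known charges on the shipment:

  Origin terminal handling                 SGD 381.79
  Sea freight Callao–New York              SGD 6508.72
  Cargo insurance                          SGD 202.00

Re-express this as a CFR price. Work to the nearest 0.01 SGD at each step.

CFR price: SGD 117953.31

Not relevant to the conversion: origin terminal — on the seller under both FOB and CFR; already in the FOB price and stays in the CFR price. insurance — on the buyer under both terms; not part of either seller's price.
From FOB to CFR, the seller additionally bears: freight.
CFR price = 111444.59 + 6508.72 = 117953.31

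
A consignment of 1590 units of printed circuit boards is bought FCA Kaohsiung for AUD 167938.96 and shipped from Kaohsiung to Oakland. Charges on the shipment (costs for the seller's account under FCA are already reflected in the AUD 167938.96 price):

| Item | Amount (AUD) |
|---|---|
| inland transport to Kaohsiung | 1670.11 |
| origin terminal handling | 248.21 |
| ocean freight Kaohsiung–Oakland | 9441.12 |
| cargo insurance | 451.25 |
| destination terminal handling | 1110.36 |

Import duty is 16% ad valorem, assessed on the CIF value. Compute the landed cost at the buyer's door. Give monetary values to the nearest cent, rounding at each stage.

FCA: the seller delivers export-cleared goods to the carrier; the buyer bears costs from that point.
Already in the invoice (seller's account under FCA): inland to port — exclude.
CIF value = FCA price + origin terminal + freight + insurance = 167938.96 + 248.21 + 9441.12 + 451.25 = 178079.54
Import duty = 178079.54 × 16% = 28492.73
Buyer bears: origin terminal 248.21 + freight 9441.12 + insurance 451.25 + destination terminal 1110.36 + duty 28492.73 = 39743.67
Landed cost = invoice 167938.96 + 39743.67 = 207682.63

Total landed cost: AUD 207682.63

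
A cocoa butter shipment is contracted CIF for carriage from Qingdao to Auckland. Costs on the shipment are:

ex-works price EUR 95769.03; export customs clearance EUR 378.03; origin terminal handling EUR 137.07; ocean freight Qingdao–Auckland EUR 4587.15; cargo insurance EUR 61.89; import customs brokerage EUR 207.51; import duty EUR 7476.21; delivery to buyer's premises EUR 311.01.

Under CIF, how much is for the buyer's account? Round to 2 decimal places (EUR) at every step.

CIF: the seller pays costs through ocean freight and marine insurance to the destination port.
Seller's account: goods 95769.03 + export clearance 378.03 + origin terminal 137.07 + freight 4587.15 + insurance 61.89 = 100933.17
Buyer's account: brokerage 207.51 + duty 7476.21 + delivery 311.01 = 7994.73

Buyer's account: EUR 7994.73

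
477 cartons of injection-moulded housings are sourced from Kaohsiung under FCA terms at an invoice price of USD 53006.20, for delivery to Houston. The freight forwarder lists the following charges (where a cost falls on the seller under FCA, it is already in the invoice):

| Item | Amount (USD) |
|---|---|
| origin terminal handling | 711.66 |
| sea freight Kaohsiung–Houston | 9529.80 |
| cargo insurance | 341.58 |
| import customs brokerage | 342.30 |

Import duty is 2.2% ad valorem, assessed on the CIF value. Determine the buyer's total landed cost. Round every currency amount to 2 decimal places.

FCA: the seller delivers export-cleared goods to the carrier; the buyer bears costs from that point.
CIF value = FCA price + origin terminal + freight + insurance = 53006.20 + 711.66 + 9529.80 + 341.58 = 63589.24
Import duty = 63589.24 × 2.2% = 1398.96
Buyer bears: origin terminal 711.66 + freight 9529.80 + insurance 341.58 + brokerage 342.30 + duty 1398.96 = 12324.30
Landed cost = invoice 53006.20 + 12324.30 = 65330.50

Total landed cost: USD 65330.50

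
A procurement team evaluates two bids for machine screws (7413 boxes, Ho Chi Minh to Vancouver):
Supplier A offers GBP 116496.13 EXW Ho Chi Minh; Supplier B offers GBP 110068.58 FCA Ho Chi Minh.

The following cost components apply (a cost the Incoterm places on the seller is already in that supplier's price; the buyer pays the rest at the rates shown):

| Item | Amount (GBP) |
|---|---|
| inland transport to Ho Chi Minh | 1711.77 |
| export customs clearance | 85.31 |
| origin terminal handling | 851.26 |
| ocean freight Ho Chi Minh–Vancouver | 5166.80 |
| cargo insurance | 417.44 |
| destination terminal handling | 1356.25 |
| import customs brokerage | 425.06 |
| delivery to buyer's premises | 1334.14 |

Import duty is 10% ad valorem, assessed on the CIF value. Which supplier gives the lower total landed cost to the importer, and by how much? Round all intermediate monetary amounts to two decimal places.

Supplier A (EXW):
CIF value = EXW price + inland to port + export clearance + origin terminal + freight + insurance = 116496.13 + 1711.77 + 85.31 + 851.26 + 5166.80 + 417.44 = 124728.71
Import duty = 124728.71 × 10% = 12472.87
Buyer bears (A): 1711.77 + 85.31 + 851.26 + 5166.80 + 417.44 + 1356.25 + 425.06 + 1334.14 = 11348.03
Landed cost (A) = invoice 116496.13 + 11348.03 + duty 12472.87 = 140317.03
Supplier B (FCA):
CIF value = FCA price + origin terminal + freight + insurance = 110068.58 + 851.26 + 5166.80 + 417.44 = 116504.08
Import duty = 116504.08 × 10% = 11650.41
Buyer bears (B): 851.26 + 5166.80 + 417.44 + 1356.25 + 425.06 + 1334.14 = 9550.95
Landed cost (B) = invoice 110068.58 + 9550.95 + duty 11650.41 = 131269.94
Difference = |140317.03 − 131269.94| = 9047.09

Supplier B is cheaper by GBP 9047.09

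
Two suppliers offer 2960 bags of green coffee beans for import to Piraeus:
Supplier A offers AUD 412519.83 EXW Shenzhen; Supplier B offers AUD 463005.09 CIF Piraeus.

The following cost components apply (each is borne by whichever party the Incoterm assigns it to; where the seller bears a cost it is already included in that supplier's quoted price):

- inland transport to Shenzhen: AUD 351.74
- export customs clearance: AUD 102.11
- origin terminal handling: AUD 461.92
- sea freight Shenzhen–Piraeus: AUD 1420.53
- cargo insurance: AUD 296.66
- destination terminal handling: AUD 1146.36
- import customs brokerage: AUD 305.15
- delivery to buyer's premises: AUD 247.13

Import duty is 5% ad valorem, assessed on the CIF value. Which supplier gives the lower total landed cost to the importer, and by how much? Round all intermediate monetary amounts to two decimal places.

Supplier A is cheaper by AUD 50244.91

Supplier A (EXW):
CIF value = EXW price + inland to port + export clearance + origin terminal + freight + insurance = 412519.83 + 351.74 + 102.11 + 461.92 + 1420.53 + 296.66 = 415152.79
Import duty = 415152.79 × 5% = 20757.64
Buyer bears (A): 351.74 + 102.11 + 461.92 + 1420.53 + 296.66 + 1146.36 + 305.15 + 247.13 = 4331.60
Landed cost (A) = invoice 412519.83 + 4331.60 + duty 20757.64 = 437609.07
Supplier B (CIF):
The CIF price already equals the CIF value: 463005.09
Import duty = 463005.09 × 5% = 23150.25
Buyer bears (B): 1146.36 + 305.15 + 247.13 = 1698.64
Landed cost (B) = invoice 463005.09 + 1698.64 + duty 23150.25 = 487853.98
Difference = |437609.07 − 487853.98| = 50244.91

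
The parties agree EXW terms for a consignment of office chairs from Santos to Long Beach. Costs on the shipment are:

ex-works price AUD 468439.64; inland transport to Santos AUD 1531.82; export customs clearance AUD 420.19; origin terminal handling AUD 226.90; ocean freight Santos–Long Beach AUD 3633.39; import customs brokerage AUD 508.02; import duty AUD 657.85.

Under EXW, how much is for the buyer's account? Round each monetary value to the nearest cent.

Buyer's account: AUD 6978.17

EXW: the seller makes goods available at their premises; the buyer bears all onward costs.
Seller's account: goods 468439.64 = 468439.64
Buyer's account: inland to port 1531.82 + export clearance 420.19 + origin terminal 226.90 + freight 3633.39 + brokerage 508.02 + duty 657.85 = 6978.17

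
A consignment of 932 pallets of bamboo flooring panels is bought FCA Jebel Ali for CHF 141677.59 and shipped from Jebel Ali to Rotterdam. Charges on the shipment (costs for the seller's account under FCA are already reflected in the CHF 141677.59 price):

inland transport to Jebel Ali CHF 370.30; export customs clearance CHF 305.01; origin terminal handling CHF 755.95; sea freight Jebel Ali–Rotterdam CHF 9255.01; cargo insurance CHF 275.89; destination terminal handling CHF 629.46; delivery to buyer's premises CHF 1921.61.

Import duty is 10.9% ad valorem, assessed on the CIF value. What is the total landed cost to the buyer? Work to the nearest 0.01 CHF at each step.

FCA: the seller delivers export-cleared goods to the carrier; the buyer bears costs from that point.
Already in the invoice (seller's account under FCA): inland to port, export clearance — exclude.
CIF value = FCA price + origin terminal + freight + insurance = 141677.59 + 755.95 + 9255.01 + 275.89 = 151964.44
Import duty = 151964.44 × 10.9% = 16564.12
Buyer bears: origin terminal 755.95 + freight 9255.01 + insurance 275.89 + destination terminal 629.46 + delivery 1921.61 + duty 16564.12 = 29402.04
Landed cost = invoice 141677.59 + 29402.04 = 171079.63

Total landed cost: CHF 171079.63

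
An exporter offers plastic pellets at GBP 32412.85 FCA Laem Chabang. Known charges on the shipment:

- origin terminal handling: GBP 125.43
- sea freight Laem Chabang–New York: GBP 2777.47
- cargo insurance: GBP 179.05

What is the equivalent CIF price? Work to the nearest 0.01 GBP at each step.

From FCA to CIF, the seller additionally bears: origin terminal, freight, insurance.
CIF price = 32412.85 + 125.43 + 2777.47 + 179.05 = 35494.80

CIF price: GBP 35494.80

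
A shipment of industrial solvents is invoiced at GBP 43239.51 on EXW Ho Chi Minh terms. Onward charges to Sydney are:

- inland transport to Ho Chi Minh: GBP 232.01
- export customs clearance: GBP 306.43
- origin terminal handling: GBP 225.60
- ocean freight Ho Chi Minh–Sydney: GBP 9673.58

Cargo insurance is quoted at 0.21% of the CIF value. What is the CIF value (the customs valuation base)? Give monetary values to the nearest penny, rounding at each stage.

CIF value: GBP 53790.09

Let C be the CIF value. C = EXW price + pre-shipment costs + freight + 0.21% × C
C − 0.21% × C = 43239.51 + 232.01 + 306.43 + 225.60 + 9673.58
0.9979 × C = 53677.13
C = 53677.13 / 0.9979 = 53790.09
Insurance premium = 0.21% × 53790.09 = 112.96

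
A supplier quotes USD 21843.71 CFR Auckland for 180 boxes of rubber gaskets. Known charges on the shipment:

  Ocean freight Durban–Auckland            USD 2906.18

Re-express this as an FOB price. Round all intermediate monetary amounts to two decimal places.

FOB price: USD 18937.53

From CFR to FOB, the seller no longer bears: freight.
FOB price = 21843.71 − 2906.18 = 18937.53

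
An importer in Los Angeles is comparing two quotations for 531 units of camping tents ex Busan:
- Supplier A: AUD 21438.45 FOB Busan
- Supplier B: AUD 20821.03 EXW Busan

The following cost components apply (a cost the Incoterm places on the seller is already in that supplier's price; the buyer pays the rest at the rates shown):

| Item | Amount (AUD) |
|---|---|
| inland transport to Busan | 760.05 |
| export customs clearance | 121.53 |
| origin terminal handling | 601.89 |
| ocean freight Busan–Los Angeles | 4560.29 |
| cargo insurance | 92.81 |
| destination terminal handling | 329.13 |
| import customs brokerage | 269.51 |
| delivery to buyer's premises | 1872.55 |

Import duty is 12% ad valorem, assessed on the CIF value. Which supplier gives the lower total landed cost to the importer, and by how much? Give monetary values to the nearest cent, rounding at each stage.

Supplier A (FOB):
CIF value = FOB price + freight + insurance = 21438.45 + 4560.29 + 92.81 = 26091.55
Import duty = 26091.55 × 12% = 3130.99
Buyer bears (A): 4560.29 + 92.81 + 329.13 + 269.51 + 1872.55 = 7124.29
Landed cost (A) = invoice 21438.45 + 7124.29 + duty 3130.99 = 31693.73
Supplier B (EXW):
CIF value = EXW price + inland to port + export clearance + origin terminal + freight + insurance = 20821.03 + 760.05 + 121.53 + 601.89 + 4560.29 + 92.81 = 26957.60
Import duty = 26957.60 × 12% = 3234.91
Buyer bears (B): 760.05 + 121.53 + 601.89 + 4560.29 + 92.81 + 329.13 + 269.51 + 1872.55 = 8607.76
Landed cost (B) = invoice 20821.03 + 8607.76 + duty 3234.91 = 32663.70
Difference = |31693.73 − 32663.70| = 969.97

Supplier A is cheaper by AUD 969.97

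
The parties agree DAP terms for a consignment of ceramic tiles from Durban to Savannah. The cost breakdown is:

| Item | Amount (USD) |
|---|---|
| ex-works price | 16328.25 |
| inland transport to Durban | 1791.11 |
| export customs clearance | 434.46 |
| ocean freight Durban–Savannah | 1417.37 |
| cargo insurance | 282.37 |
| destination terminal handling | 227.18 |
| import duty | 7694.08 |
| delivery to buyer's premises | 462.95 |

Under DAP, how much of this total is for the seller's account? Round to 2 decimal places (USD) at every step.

DAP: the seller bears all costs to the named destination except import duty and clearance.
Seller's account: goods 16328.25 + inland to port 1791.11 + export clearance 434.46 + freight 1417.37 + insurance 282.37 + destination terminal 227.18 + delivery 462.95 = 20943.69
Buyer's account: duty 7694.08 = 7694.08

Seller's account: USD 20943.69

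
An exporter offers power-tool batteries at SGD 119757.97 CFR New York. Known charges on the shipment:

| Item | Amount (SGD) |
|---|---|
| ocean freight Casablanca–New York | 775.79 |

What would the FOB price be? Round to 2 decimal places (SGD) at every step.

From CFR to FOB, the seller no longer bears: freight.
FOB price = 119757.97 − 775.79 = 118982.18

FOB price: SGD 118982.18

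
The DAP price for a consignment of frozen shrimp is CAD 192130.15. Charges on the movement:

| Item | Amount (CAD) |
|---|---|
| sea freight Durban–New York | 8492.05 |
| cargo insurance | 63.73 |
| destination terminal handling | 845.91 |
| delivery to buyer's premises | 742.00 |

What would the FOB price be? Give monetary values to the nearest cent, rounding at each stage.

FOB price: CAD 181986.46

From DAP to FOB, the seller no longer bears: freight, insurance, destination terminal, delivery.
FOB price = 192130.15 − 8492.05 − 63.73 − 845.91 − 742.00 = 181986.46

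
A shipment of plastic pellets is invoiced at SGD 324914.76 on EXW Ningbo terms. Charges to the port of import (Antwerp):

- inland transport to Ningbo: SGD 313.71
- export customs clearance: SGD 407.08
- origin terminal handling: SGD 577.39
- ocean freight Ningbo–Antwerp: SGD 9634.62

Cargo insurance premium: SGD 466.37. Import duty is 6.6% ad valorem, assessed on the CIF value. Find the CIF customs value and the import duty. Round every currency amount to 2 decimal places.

CIF value: SGD 336313.93; import duty: SGD 22196.72

CIF = EXW price + pre-shipment costs + freight + insurance
CIF = 324914.76 + 313.71 + 407.08 + 577.39 + 9634.62 + 466.37 = 336313.93
Import duty = 336313.93 × 6.6% = 22196.72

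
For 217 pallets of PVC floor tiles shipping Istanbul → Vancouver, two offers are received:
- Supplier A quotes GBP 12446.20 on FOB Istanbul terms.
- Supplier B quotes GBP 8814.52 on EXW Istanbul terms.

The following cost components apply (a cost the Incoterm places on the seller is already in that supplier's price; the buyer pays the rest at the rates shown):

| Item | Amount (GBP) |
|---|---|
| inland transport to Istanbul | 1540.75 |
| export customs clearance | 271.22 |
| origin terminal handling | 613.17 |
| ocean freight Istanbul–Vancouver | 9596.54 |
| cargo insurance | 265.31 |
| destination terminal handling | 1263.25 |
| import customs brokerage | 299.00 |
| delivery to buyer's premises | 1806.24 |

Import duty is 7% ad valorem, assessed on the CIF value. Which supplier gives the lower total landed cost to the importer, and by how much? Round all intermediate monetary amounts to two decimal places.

Supplier B is cheaper by GBP 1290.99

Supplier A (FOB):
CIF value = FOB price + freight + insurance = 12446.20 + 9596.54 + 265.31 = 22308.05
Import duty = 22308.05 × 7% = 1561.56
Buyer bears (A): 9596.54 + 265.31 + 1263.25 + 299.00 + 1806.24 = 13230.34
Landed cost (A) = invoice 12446.20 + 13230.34 + duty 1561.56 = 27238.10
Supplier B (EXW):
CIF value = EXW price + inland to port + export clearance + origin terminal + freight + insurance = 8814.52 + 1540.75 + 271.22 + 613.17 + 9596.54 + 265.31 = 21101.51
Import duty = 21101.51 × 7% = 1477.11
Buyer bears (B): 1540.75 + 271.22 + 613.17 + 9596.54 + 265.31 + 1263.25 + 299.00 + 1806.24 = 15655.48
Landed cost (B) = invoice 8814.52 + 15655.48 + duty 1477.11 = 25947.11
Difference = |27238.10 − 25947.11| = 1290.99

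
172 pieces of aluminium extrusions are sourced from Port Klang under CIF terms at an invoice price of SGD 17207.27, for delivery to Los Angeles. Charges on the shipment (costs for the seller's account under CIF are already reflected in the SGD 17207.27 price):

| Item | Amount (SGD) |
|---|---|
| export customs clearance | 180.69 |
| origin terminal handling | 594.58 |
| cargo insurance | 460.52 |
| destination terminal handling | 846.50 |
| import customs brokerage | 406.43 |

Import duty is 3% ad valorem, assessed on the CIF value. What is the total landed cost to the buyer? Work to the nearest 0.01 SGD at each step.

CIF: the seller pays costs through ocean freight and marine insurance to the destination port.
Already in the invoice (seller's account under CIF): export clearance, origin terminal, insurance — exclude.
The CIF price already equals the CIF value: 17207.27
Import duty = 17207.27 × 3% = 516.22
Buyer bears: destination terminal 846.50 + brokerage 406.43 + duty 516.22 = 1769.15
Landed cost = invoice 17207.27 + 1769.15 = 18976.42

Total landed cost: SGD 18976.42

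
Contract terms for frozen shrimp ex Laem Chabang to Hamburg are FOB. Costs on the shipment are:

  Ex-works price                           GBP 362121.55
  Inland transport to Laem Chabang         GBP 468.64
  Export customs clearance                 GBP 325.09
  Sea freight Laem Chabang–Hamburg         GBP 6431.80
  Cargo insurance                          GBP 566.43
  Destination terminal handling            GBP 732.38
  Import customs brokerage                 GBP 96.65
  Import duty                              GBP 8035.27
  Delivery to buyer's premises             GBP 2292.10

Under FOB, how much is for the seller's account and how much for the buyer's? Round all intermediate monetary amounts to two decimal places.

FOB: the seller bears costs until goods are on board at the origin port; the buyer bears freight, insurance and all costs thereafter.
Seller's account: goods 362121.55 + inland to port 468.64 + export clearance 325.09 = 362915.28
Buyer's account: freight 6431.80 + insurance 566.43 + destination terminal 732.38 + brokerage 96.65 + duty 8035.27 + delivery 2292.10 = 18154.63

Seller: GBP 362915.28; buyer: GBP 18154.63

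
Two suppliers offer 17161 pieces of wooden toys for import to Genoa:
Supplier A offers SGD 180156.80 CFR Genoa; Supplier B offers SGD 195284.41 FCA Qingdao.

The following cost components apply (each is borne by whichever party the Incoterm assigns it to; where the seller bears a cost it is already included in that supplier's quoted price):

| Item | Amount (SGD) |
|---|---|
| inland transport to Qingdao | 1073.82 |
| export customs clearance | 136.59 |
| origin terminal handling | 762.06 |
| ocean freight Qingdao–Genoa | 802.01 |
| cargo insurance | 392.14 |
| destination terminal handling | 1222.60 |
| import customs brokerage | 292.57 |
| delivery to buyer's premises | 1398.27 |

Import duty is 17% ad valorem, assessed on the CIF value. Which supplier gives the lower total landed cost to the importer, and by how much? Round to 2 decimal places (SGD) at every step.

Supplier A is cheaper by SGD 19529.27

Supplier A (CFR):
CIF value = CFR price + insurance = 180156.80 + 392.14 = 180548.94
Import duty = 180548.94 × 17% = 30693.32
Buyer bears (A): 392.14 + 1222.60 + 292.57 + 1398.27 = 3305.58
Landed cost (A) = invoice 180156.80 + 3305.58 + duty 30693.32 = 214155.70
Supplier B (FCA):
CIF value = FCA price + origin terminal + freight + insurance = 195284.41 + 762.06 + 802.01 + 392.14 = 197240.62
Import duty = 197240.62 × 17% = 33530.91
Buyer bears (B): 762.06 + 802.01 + 392.14 + 1222.60 + 292.57 + 1398.27 = 4869.65
Landed cost (B) = invoice 195284.41 + 4869.65 + duty 33530.91 = 233684.97
Difference = |214155.70 − 233684.97| = 19529.27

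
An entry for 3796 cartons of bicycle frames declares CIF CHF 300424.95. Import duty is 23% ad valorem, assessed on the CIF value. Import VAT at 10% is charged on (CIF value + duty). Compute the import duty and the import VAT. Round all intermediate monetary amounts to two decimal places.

Import duty = 300424.95 × 23% = 69097.74
VAT base = CIF + duty = 300424.95 + 69097.74 = 369522.69
Import VAT = 369522.69 × 10% = 36952.27

Import duty: CHF 69097.74; import VAT: CHF 36952.27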